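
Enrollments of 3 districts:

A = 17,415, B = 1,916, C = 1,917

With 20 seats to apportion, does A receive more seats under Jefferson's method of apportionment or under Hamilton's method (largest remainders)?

Jefferson

Jefferson: A 18, B 1, C 1.
Hamilton: A 16, B 2, C 2.
A gets 18 under Jefferson and 16 under Hamilton.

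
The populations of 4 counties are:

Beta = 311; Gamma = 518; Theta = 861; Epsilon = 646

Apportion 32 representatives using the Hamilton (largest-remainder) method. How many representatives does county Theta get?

Total 2336; standard divisor 2336/32 = 73.
Standard quotas: Beta 4.260, Gamma 7.096, Theta 11.795, Epsilon 8.849.
Lower quotas: Beta 4, Gamma 7, Theta 11, Epsilon 8 (sum 30, leaving 2 seats).
Remainders in descending order: Epsilon 0.849, Theta 0.795, Beta 0.260, Gamma 0.096.
Largest remainders: Epsilon, Theta receive the extra seats.
Theta receives 12.

12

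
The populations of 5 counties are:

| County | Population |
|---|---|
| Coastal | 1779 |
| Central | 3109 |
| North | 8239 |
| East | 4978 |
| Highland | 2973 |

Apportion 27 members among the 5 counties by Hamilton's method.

Coastal: 2; Central: 4; North: 11; East: 6; Highland: 4

Total 21078; standard divisor 21078/27 ≈ 780.667.
Standard quotas: Coastal 2.2788, Central 3.9825, North 10.5538, East 6.3766, Highland 3.8083.
Lower quotas: Coastal 2, Central 3, North 10, East 6, Highland 3 (sum 24, leaving 3 seats).
Remainders in descending order: Central 0.9825, Highland 0.8083, North 0.5538, East 0.3766, Coastal 0.2788.
The surplus seats go to Central, Highland, North.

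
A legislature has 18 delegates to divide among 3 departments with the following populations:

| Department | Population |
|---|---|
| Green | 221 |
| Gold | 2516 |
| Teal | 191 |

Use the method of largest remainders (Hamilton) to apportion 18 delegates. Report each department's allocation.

Green 1, Gold 16, Teal 1

The standard divisor is 2928/18 ≈ 162.667.
Standard quotas: Green 1.359, Gold 15.467, Teal 1.174.
Lower quotas: Green 1, Gold 15, Teal 1 (sum 17, leaving 1 seat).
Remainders in descending order: Gold 0.467, Green 0.359, Teal 0.174.
Largest remainder: Gold receives the extra seat.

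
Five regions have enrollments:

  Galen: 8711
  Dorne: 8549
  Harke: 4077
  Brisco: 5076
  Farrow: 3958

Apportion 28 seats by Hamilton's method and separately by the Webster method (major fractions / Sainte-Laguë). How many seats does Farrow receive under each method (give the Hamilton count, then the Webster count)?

3 and 4

Hamilton: Galen 8, Dorne 8, Harke 4, Brisco 5, Farrow 3.
Webster: Galen 8, Dorne 8, Harke 4, Brisco 4, Farrow 4.
Farrow gets 3 under Hamilton and 4 under Webster.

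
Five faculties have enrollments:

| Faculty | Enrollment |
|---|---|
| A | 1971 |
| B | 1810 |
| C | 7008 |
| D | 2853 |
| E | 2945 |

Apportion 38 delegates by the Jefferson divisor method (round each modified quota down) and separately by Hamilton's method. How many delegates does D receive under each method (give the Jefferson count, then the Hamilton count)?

Jefferson: A 4, B 4, C 17, D 6, E 7.
Hamilton: A 4, B 4, C 16, D 7, E 7.
D gets 6 under Jefferson and 7 under Hamilton.

6 and 7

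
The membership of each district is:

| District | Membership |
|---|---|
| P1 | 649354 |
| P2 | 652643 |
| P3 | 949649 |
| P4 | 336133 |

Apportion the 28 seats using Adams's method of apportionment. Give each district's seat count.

P1: 7, P2: 7, P3: 10, P4: 4

Standard divisor 2587779/28 ≈ 92420.679; standard quotas: P1 7.026, P2 7.062, P3 10.275, P4 3.637.
Rounding up gives 8, 8, 11, 4 = 31 seats, so the divisor must be adjusted.
With modified divisor 100200: modified quotas P1 6.481, P2 6.513, P3 9.478, P4 3.355.
Rounding up: P1 7, P2 7, P3 10, P4 4 (total 28).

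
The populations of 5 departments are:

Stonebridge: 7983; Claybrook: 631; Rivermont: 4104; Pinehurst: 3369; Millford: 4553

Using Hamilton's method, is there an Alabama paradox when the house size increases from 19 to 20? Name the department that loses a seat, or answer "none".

none

At 19 seats: Stonebridge 7, Claybrook 1, Rivermont 4, Pinehurst 3, Millford 4.
At 20 seats: Stonebridge 8, Claybrook 1, Rivermont 4, Pinehurst 3, Millford 4.
No department's allocation decreased.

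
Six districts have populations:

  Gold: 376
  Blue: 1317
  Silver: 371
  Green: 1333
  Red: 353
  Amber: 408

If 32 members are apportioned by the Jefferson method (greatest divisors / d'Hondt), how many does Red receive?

Standard divisor 4158/32 ≈ 129.938; standard quotas: Gold 2.894, Blue 10.136, Silver 2.855, Green 10.259, Red 2.717, Amber 3.140.
Rounding down gives 2, 10, 2, 10, 2, 3 = 29 seats, so the divisor must be adjusted.
With modified divisor 120: modified quotas Gold 3.133, Blue 10.975, Silver 3.092, Green 11.108, Red 2.942, Amber 3.400.
Rounding down: Gold 3, Blue 10, Silver 3, Green 11, Red 2, Amber 3 (total 32).
Red receives 2.

2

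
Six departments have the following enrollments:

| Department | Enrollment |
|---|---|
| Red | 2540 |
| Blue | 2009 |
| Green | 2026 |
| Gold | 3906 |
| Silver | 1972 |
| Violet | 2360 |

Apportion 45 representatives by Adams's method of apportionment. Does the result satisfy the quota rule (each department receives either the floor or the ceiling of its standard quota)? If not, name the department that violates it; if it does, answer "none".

none

Standard quotas: Red 7.716, Blue 6.103, Green 6.155, Gold 11.866, Silver 5.991, Violet 7.169.
Adams allocation: Red 8, Blue 6, Green 6, Gold 12, Silver 6, Violet 7.
Every allocation lies between the lower and upper quota.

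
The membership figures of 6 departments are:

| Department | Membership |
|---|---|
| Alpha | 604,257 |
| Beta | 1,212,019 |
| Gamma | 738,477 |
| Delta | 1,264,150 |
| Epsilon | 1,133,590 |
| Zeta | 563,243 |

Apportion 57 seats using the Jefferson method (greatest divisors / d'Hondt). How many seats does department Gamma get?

Standard divisor 5515736/57 ≈ 96767.298; standard quotas: Alpha 6.244, Beta 12.525, Gamma 7.631, Delta 13.064, Epsilon 11.715, Zeta 5.821.
Rounding down gives 6, 12, 7, 13, 11, 5 = 54 seats, so the divisor must be adjusted.
With modified divisor 92800: modified quotas Alpha 6.511, Beta 13.061, Gamma 7.958, Delta 13.622, Epsilon 12.215, Zeta 6.069.
Rounding down: Alpha 6, Beta 13, Gamma 7, Delta 13, Epsilon 12, Zeta 6 (total 57).
Gamma receives 7.

7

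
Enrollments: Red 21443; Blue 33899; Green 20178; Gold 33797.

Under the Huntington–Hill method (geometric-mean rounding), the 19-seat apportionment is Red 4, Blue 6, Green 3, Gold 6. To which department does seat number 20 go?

Green

Priority for the next seat is population ÷ (√(s·(s+1))).
Priorities: Red 4794.801, Blue 5230.729, Green 5824.887, Gold 5214.990.
Highest priority: Green.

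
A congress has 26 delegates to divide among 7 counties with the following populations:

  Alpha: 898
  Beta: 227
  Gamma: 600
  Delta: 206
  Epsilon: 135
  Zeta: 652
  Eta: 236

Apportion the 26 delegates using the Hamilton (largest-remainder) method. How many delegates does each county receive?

Standard divisor: 2954 ÷ 26 ≈ 113.615.
Standard quotas: Alpha 7.904, Beta 1.998, Gamma 5.281, Delta 1.813, Epsilon 1.188, Zeta 5.739, Eta 2.077.
Lower quotas: Alpha 7, Beta 1, Gamma 5, Delta 1, Epsilon 1, Zeta 5, Eta 2 (sum 22, leaving 4 seats).
Remainders in descending order: Beta 0.998, Alpha 0.904, Delta 0.813, Zeta 0.739, Gamma 0.281, Epsilon 0.188, Eta 0.077.
The surplus seats go to Beta, Alpha, Delta, Zeta.

Alpha 8; Beta 2; Gamma 5; Delta 2; Epsilon 1; Zeta 6; Eta 2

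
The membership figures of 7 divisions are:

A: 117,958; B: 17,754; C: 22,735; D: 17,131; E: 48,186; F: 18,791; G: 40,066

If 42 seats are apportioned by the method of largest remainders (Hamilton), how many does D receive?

Total 282621; standard divisor 282621/42 ≈ 6729.071.
Standard quotas: A 17.5296, B 2.6384, C 3.3786, D 2.5458, E 7.1609, F 2.7925, G 5.9542.
Lower quotas: A 17, B 2, C 3, D 2, E 7, F 2, G 5 (sum 38, leaving 4 seats).
Remainders in descending order: G 0.9542, F 0.7925, B 0.6384, D 0.5458, A 0.5296, C 0.3786, E 0.1609.
The surplus seats go to G, F, B, D.
D receives 3.

3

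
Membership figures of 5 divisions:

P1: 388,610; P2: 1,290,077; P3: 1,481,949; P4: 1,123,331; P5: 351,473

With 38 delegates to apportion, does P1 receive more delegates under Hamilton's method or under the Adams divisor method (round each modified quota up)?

Hamilton: P1 3, P2 11, P3 12, P4 9, P5 3.
Adams: P1 4, P2 10, P3 12, P4 9, P5 3.
P1 gets 3 under Hamilton and 4 under Adams.

Adams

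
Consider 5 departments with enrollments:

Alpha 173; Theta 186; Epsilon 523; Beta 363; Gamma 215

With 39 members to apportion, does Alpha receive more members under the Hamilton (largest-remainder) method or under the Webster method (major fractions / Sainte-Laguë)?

Webster

Hamilton: Alpha 4, Theta 5, Epsilon 14, Beta 10, Gamma 6.
Webster: Alpha 5, Theta 5, Epsilon 14, Beta 9, Gamma 6.
Alpha gets 4 under Hamilton and 5 under Webster.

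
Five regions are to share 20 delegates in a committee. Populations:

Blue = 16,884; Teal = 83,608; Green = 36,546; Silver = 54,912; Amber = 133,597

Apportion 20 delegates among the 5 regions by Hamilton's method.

Total 325547; standard divisor 325547/20 ≈ 16277.35.
Standard quotas: Blue 1.0373, Teal 5.1365, Green 2.2452, Silver 3.3735, Amber 8.2075.
Lower quotas: Blue 1, Teal 5, Green 2, Silver 3, Amber 8 (sum 19, leaving 1 seat).
Remainders in descending order: Silver 0.3735, Green 0.2452, Amber 0.2075, Teal 0.1365, Blue 0.0373.
The surplus seat goes to Silver.

Blue 1; Teal 5; Green 2; Silver 4; Amber 8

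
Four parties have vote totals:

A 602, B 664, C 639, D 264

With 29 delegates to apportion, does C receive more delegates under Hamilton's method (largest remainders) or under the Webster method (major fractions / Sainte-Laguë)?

Hamilton: A 8, B 9, C 9, D 3.
Webster: A 8, B 9, C 8, D 4.
C gets 9 under Hamilton and 8 under Webster.

Hamilton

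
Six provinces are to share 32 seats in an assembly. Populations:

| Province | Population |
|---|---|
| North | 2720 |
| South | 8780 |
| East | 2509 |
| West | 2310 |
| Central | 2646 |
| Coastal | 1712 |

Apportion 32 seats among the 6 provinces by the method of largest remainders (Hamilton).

Total 20677; standard divisor 20677/32 ≈ 646.156.
Standard quotas: North 4.2095, South 13.5880, East 3.8830, West 3.5750, Central 4.0950, Coastal 2.6495.
Lower quotas: North 4, South 13, East 3, West 3, Central 4, Coastal 2 (sum 29, leaving 3 seats).
Remainders in descending order: East 0.8830, Coastal 0.6495, South 0.5880, West 0.5750, North 0.2095, Central 0.0950.
The surplus seats go to East, Coastal, South.

North 4; South 14; East 4; West 3; Central 4; Coastal 3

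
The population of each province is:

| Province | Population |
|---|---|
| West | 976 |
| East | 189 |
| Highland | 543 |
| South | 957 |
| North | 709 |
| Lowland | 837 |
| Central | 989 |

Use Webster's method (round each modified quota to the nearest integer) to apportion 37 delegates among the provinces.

West=7; East=1; Highland=4; South=7; North=5; Lowland=6; Central=7

Standard divisor 5200/37 ≈ 140.541; standard quotas: West 6.945, East 1.345, Highland 3.864, South 6.809, North 5.045, Lowland 5.956, Central 7.037.
Rounding to the nearest integer gives West 7, East 1, Highland 4, South 7, North 5, Lowland 6, Central 7 — total 37, matching the house size, so no adjustment is needed.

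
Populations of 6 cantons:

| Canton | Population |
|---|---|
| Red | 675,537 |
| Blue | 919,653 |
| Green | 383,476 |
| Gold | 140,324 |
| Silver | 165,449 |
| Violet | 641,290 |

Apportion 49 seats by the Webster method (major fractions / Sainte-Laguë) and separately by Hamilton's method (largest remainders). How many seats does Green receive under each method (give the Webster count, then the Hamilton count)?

6 and 7

Webster: Red 11, Blue 16, Green 6, Gold 2, Silver 3, Violet 11.
Hamilton: Red 11, Blue 15, Green 7, Gold 2, Silver 3, Violet 11.
Green gets 6 under Webster and 7 under Hamilton.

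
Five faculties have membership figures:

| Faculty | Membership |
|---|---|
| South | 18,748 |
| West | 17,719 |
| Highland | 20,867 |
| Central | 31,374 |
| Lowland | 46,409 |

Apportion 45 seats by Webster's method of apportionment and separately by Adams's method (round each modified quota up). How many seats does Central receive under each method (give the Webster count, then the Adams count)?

Webster: South 6, West 6, Highland 7, Central 10, Lowland 16.
Adams: South 6, West 6, Highland 7, Central 11, Lowland 15.
Central gets 10 under Webster and 11 under Adams.

10 and 11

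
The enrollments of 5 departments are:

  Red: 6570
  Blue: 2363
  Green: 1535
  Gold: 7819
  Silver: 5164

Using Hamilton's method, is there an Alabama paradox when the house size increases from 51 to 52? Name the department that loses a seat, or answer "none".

Green

At 51 seats: Red 14, Blue 5, Green 4, Gold 17, Silver 11.
At 52 seats: Red 15, Blue 5, Green 3, Gold 17, Silver 12.
Green drops from 4 to 3.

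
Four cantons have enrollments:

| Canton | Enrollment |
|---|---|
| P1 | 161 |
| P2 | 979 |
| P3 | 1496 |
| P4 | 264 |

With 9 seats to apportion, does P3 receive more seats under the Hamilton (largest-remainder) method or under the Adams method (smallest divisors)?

Hamilton

Hamilton: P1 0, P2 3, P3 5, P4 1.
Adams: P1 1, P2 3, P3 4, P4 1.
P3 gets 5 under Hamilton and 4 under Adams.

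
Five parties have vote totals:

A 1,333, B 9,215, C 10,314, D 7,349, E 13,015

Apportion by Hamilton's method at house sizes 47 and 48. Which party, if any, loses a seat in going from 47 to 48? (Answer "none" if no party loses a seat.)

A

At 47 seats: A 2, B 10, C 12, D 8, E 15.
At 48 seats: A 1, B 11, C 12, D 9, E 15.
A drops from 2 to 1.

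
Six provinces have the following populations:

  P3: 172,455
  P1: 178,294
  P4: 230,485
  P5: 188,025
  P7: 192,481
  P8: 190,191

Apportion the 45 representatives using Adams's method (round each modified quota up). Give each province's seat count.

Standard divisor 1151931/45 ≈ 25598.467; standard quotas: P3 6.737, P1 6.965, P4 9.004, P5 7.345, P7 7.519, P8 7.430.
Rounding up gives 7, 7, 10, 8, 8, 8 = 48 seats, so the divisor must be adjusted.
With modified divisor 27300: modified quotas P3 6.317, P1 6.531, P4 8.443, P5 6.887, P7 7.051, P8 6.967.
Rounding up: P3 7, P1 7, P4 9, P5 7, P7 8, P8 7 (total 45).

P3=7; P1=7; P4=9; P5=7; P7=8; P8=7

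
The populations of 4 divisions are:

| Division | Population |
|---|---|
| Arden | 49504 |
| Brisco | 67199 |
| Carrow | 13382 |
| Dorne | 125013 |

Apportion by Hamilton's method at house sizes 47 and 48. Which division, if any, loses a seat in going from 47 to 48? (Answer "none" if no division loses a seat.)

At 47 seats: Arden 9, Brisco 12, Carrow 3, Dorne 23.
At 48 seats: Arden 9, Brisco 13, Carrow 2, Dorne 24.
Carrow drops from 3 to 2.

Carrow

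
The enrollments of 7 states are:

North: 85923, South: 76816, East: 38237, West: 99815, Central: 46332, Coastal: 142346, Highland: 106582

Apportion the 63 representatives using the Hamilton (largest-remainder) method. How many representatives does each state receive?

North=9, South=8, East=4, West=11, Central=5, Coastal=15, Highland=11

Total 596051; standard divisor 596051/63 ≈ 9461.127.
Standard quotas: North 9.0817, South 8.1191, East 4.0415, West 10.5500, Central 4.8971, Coastal 15.0454, Highland 11.2653.
Lower quotas: North 9, South 8, East 4, West 10, Central 4, Coastal 15, Highland 11 (sum 61, leaving 2 seats).
Remainders in descending order: Central 0.8971, West 0.5500, Highland 0.2653, South 0.1191, North 0.0817, Coastal 0.0454, East 0.0415.
Largest remainders: Central, West receive the extra seats.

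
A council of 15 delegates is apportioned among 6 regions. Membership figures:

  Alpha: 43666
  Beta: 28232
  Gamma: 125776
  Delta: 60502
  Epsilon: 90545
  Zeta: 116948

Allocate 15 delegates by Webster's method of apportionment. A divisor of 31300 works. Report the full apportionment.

With modified divisor 31300: modified quotas Alpha 1.395, Beta 0.902, Gamma 4.018, Delta 1.933, Epsilon 2.893, Zeta 3.736.
Rounding to the nearest integer: Alpha 1, Beta 1, Gamma 4, Delta 2, Epsilon 3, Zeta 4 (total 15).

Alpha: 1, Beta: 1, Gamma: 4, Delta: 2, Epsilon: 3, Zeta: 4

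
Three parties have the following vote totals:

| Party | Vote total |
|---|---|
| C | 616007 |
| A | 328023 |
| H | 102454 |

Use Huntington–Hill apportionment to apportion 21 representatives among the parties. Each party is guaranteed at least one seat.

With divisor 49968: modified quotas C 12.328, A 6.565, H 2.050.
Geometric-mean thresholds: C √(12·13)=12.490, A √(6·7)=6.481, H √(2·3)=2.449.
Each quota rounded against its threshold gives C 12, A 7, H 2 (total 21).

C 12, A 7, H 2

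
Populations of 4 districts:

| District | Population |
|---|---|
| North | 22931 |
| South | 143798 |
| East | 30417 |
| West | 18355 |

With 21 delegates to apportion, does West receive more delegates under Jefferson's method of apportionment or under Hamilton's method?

Hamilton

Jefferson: North 2, South 15, East 3, West 1.
Hamilton: North 2, South 14, East 3, West 2.
West gets 1 under Jefferson and 2 under Hamilton.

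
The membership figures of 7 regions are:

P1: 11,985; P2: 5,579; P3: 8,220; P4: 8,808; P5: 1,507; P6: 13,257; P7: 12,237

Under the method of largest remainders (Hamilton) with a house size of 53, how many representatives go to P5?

1

The standard divisor is 61593/53 ≈ 1162.132.
Standard quotas: P1 10.3129, P2 4.8007, P3 7.0732, P4 7.5792, P5 1.2968, P6 11.4075, P7 10.5298.
Lower quotas: P1 10, P2 4, P3 7, P4 7, P5 1, P6 11, P7 10 (sum 50, leaving 3 seats).
Remainders in descending order: P2 0.8007, P4 0.5792, P7 0.5298, P6 0.4075, P1 0.3129, P5 0.2968, P3 0.0732.
The surplus seats go to P2, P4, P7.
P5 receives 1.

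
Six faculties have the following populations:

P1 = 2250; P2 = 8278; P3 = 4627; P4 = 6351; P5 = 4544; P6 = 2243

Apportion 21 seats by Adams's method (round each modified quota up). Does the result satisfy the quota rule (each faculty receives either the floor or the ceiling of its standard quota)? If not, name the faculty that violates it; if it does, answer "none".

Standard quotas: P1 1.670, P2 6.144, P3 3.434, P4 4.714, P5 3.373, P6 1.665.
Adams allocation: P1 2, P2 6, P3 3, P4 5, P5 3, P6 2.
Every allocation lies between the lower and upper quota.

none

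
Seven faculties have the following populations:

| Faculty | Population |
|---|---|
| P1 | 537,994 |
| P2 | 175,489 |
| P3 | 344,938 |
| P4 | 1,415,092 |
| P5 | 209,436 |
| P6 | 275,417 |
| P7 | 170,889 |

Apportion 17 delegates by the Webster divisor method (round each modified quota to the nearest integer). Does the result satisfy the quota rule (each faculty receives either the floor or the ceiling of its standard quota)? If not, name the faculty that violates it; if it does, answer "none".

none

Standard quotas: P1 2.923, P2 0.953, P3 1.874, P4 7.688, P5 1.138, P6 1.496, P7 0.928.
Webster allocation: P1 3, P2 1, P3 2, P4 8, P5 1, P6 1, P7 1.
Every allocation lies between the lower and upper quota.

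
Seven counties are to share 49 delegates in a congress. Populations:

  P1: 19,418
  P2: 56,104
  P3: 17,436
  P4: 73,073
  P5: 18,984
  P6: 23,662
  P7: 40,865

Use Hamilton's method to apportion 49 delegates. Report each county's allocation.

P1 4, P2 11, P3 3, P4 14, P5 4, P6 5, P7 8

Total 249542; standard divisor 249542/49 ≈ 5092.694.
Standard quotas: P1 3.8129, P2 11.0166, P3 3.4237, P4 14.3486, P5 3.7277, P6 4.6463, P7 8.0242.
Lower quotas: P1 3, P2 11, P3 3, P4 14, P5 3, P6 4, P7 8 (sum 46, leaving 3 seats).
Remainders in descending order: P1 0.8129, P5 0.7277, P6 0.6463, P3 0.4237, P4 0.3486, P7 0.0242, P2 0.0166.
The surplus seats go to P1, P5, P6.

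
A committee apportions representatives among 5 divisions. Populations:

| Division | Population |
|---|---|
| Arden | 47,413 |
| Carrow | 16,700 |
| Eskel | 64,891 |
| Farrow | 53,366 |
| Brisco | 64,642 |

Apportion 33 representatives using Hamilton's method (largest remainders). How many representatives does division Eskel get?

Total 247012; standard divisor 247012/33 ≈ 7485.212.
Standard quotas: Arden 6.3342, Carrow 2.2311, Eskel 8.6692, Farrow 7.1295, Brisco 8.6360.
Lower quotas: Arden 6, Carrow 2, Eskel 8, Farrow 7, Brisco 8 (sum 31, leaving 2 seats).
Remainders in descending order: Eskel 0.6692, Brisco 0.6360, Arden 0.3342, Carrow 0.2311, Farrow 0.1295.
Largest remainders: Eskel, Brisco receive the extra seats.
Eskel receives 9.

9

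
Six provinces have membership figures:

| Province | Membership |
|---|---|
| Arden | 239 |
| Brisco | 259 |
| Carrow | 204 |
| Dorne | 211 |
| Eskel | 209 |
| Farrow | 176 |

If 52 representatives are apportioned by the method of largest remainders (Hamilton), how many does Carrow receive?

8

The standard divisor is 1298/52 ≈ 24.962.
Standard quotas: Arden 9.575, Brisco 10.376, Carrow 8.173, Dorne 8.453, Eskel 8.373, Farrow 7.051.
Lower quotas: Arden 9, Brisco 10, Carrow 8, Dorne 8, Eskel 8, Farrow 7 (sum 50, leaving 2 seats).
Remainders in descending order: Arden 0.575, Dorne 0.453, Brisco 0.376, Eskel 0.373, Carrow 0.173, Farrow 0.051.
Largest remainders: Arden, Dorne receive the extra seats.
Carrow receives 8.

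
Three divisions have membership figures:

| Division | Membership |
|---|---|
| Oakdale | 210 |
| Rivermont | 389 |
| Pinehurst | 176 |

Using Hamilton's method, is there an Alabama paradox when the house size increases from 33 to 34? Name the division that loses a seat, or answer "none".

none

At 33 seats: Oakdale 9, Rivermont 17, Pinehurst 7.
At 34 seats: Oakdale 9, Rivermont 17, Pinehurst 8.
No division's allocation decreased.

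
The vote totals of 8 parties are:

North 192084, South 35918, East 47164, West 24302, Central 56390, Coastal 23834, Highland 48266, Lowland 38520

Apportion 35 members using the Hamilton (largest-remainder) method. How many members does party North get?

14

Total 466478; standard divisor 466478/35 ≈ 13327.943.
Standard quotas: North 14.4121, South 2.6949, East 3.5387, West 1.8234, Central 4.2310, Coastal 1.7883, Highland 3.6214, Lowland 2.8902.
Lower quotas: North 14, South 2, East 3, West 1, Central 4, Coastal 1, Highland 3, Lowland 2 (sum 30, leaving 5 seats).
Remainders in descending order: Lowland 0.8902, West 0.8234, Coastal 0.7883, South 0.6949, Highland 0.6214, East 0.5387, North 0.4121, Central 0.2310.
The surplus seats go to Lowland, West, Coastal, South, Highland.
North receives 14.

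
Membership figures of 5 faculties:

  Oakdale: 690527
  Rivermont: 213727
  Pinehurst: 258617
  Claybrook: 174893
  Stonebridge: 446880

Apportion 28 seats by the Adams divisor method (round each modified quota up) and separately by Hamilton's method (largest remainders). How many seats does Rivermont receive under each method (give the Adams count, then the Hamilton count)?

4 and 3

Adams: Oakdale 10, Rivermont 4, Pinehurst 4, Claybrook 3, Stonebridge 7.
Hamilton: Oakdale 11, Rivermont 3, Pinehurst 4, Claybrook 3, Stonebridge 7.
Rivermont gets 4 under Adams and 3 under Hamilton.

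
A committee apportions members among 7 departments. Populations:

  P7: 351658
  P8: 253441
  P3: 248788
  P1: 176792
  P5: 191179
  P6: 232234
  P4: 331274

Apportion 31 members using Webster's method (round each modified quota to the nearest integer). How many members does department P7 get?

Standard divisor 1785366/31 ≈ 57592.452; standard quotas: P7 6.106, P8 4.401, P3 4.320, P1 3.070, P5 3.320, P6 4.032, P4 5.752.
Rounding to the nearest integer gives 6, 4, 4, 3, 3, 4, 6 = 30 seats, so the divisor must be adjusted.
With modified divisor 55800: modified quotas P7 6.302, P8 4.542, P3 4.459, P1 3.168, P5 3.426, P6 4.162, P4 5.937.
Rounding to the nearest integer: P7 6, P8 5, P3 4, P1 3, P5 3, P6 4, P4 6 (total 31).
P7 receives 6.

6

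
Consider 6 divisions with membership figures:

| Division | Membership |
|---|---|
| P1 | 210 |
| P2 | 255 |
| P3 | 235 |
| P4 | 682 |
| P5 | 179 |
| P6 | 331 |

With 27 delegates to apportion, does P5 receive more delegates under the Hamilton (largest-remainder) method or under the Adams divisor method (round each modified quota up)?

Adams

Hamilton: P1 3, P2 4, P3 3, P4 10, P5 2, P6 5.
Adams: P1 3, P2 4, P3 3, P4 9, P5 3, P6 5.
P5 gets 2 under Hamilton and 3 under Adams.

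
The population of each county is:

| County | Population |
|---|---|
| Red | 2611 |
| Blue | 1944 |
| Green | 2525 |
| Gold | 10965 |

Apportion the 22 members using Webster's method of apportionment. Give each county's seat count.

Red 3, Blue 2, Green 3, Gold 14

Standard divisor 18045/22 ≈ 820.227; standard quotas: Red 3.183, Blue 2.370, Green 3.078, Gold 13.368.
Rounding to the nearest integer gives 3, 2, 3, 13 = 21 seats, so the divisor must be adjusted.
With modified divisor 800: modified quotas Red 3.264, Blue 2.430, Green 3.156, Gold 13.706.
Rounding to the nearest integer: Red 3, Blue 2, Green 3, Gold 14 (total 22).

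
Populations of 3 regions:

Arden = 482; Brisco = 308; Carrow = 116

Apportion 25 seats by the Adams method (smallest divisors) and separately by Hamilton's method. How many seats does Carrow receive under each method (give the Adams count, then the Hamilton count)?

Adams: Arden 13, Brisco 8, Carrow 4.
Hamilton: Arden 13, Brisco 9, Carrow 3.
Carrow gets 4 under Adams and 3 under Hamilton.

4 and 3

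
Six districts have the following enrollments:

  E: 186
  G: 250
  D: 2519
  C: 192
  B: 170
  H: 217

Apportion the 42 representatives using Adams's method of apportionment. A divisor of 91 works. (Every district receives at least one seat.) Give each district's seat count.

E: 3; G: 3; D: 28; C: 3; B: 2; H: 3

With modified divisor 91: modified quotas E 2.044, G 2.747, D 27.681, C 2.110, B 1.868, H 2.385.
Rounding up: E 3, G 3, D 28, C 3, B 2, H 3 (total 42).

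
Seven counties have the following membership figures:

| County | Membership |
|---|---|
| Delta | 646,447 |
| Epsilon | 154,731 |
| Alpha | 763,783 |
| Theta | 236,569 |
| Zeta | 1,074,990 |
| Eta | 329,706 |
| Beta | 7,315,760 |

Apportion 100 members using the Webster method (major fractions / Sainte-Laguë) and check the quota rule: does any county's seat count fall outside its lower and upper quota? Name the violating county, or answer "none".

Standard quotas: Delta 6.144, Epsilon 1.471, Alpha 7.259, Theta 2.248, Zeta 10.217, Eta 3.133, Beta 69.528.
Webster allocation: Delta 6, Epsilon 1, Alpha 7, Theta 2, Zeta 10, Eta 3, Beta 71.
Beta has quota 69.528 (lower 69, upper 70) but receives 71 — outside the quota interval.

Beta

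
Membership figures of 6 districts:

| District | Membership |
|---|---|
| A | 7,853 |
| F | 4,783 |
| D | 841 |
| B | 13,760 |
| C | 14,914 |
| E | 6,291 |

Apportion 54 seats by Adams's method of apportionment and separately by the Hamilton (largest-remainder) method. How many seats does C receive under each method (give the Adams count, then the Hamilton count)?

16 and 17

Adams: A 9, F 6, D 1, B 15, C 16, E 7.
Hamilton: A 9, F 5, D 1, B 15, C 17, E 7.
C gets 16 under Adams and 17 under Hamilton.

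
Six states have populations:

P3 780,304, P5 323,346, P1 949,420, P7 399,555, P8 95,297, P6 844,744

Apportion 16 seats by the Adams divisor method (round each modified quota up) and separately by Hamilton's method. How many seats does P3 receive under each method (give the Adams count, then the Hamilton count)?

3 and 4

Adams: P3 3, P5 2, P1 4, P7 2, P8 1, P6 4.
Hamilton: P3 4, P5 2, P1 4, P7 2, P8 0, P6 4.
P3 gets 3 under Adams and 4 under Hamilton.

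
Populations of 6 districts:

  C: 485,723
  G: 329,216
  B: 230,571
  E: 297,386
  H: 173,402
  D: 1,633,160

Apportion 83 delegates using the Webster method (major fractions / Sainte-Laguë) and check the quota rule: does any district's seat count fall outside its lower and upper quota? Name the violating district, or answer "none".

Standard quotas: C 12.801, G 8.676, B 6.076, E 7.837, H 4.570, D 43.040.
Webster allocation: C 13, G 9, B 6, E 8, H 5, D 42.
D has quota 43.040 (lower 43, upper 44) but receives 42 — outside the quota interval.

D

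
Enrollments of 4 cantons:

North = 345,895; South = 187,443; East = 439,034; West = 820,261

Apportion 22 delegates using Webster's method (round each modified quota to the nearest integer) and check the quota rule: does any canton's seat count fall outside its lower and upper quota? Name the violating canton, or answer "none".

none

Standard quotas: North 4.245, South 2.300, East 5.388, West 10.067.
Webster allocation: North 4, South 2, East 6, West 10.
Every allocation lies between the lower and upper quota.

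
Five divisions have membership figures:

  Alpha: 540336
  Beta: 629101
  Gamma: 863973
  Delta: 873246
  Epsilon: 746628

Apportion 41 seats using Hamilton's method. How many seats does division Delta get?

10

The standard divisor is 3653284/41 ≈ 89104.488.
Standard quotas: Alpha 6.0641, Beta 7.0603, Gamma 9.6962, Delta 9.8002, Epsilon 8.3792.
Lower quotas: Alpha 6, Beta 7, Gamma 9, Delta 9, Epsilon 8 (sum 39, leaving 2 seats).
Remainders in descending order: Delta 0.8002, Gamma 0.6962, Epsilon 0.3792, Alpha 0.0641, Beta 0.0603.
Largest remainders: Delta, Gamma receive the extra seats.
Delta receives 10.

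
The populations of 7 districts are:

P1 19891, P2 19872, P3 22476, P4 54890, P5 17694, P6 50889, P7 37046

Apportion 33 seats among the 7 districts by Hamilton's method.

The standard divisor is 222758/33 ≈ 6750.242.
Standard quotas: P1 2.9467, P2 2.9439, P3 3.3297, P4 8.1316, P5 2.6212, P6 7.5388, P7 5.4881.
Lower quotas: P1 2, P2 2, P3 3, P4 8, P5 2, P6 7, P7 5 (sum 29, leaving 4 seats).
Remainders in descending order: P1 0.9467, P2 0.9439, P5 0.6212, P6 0.5388, P7 0.4881, P3 0.3297, P4 0.1316.
Largest remainders: P1, P2, P5, P6 receive the extra seats.

P1 3, P2 3, P3 3, P4 8, P5 3, P6 8, P7 5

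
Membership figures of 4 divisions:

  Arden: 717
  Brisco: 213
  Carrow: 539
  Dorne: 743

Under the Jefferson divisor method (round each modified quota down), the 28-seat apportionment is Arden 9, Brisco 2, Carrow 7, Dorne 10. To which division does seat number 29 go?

Arden

Priority for the next seat is population ÷ (current seats + 1).
Priorities: Arden 71.700, Brisco 71.000, Carrow 67.375, Dorne 67.545.
Highest priority: Arden.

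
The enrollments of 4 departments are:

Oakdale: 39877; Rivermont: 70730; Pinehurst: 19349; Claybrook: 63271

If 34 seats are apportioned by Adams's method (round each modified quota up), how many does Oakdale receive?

Standard divisor 193227/34 ≈ 5683.147; standard quotas: Oakdale 7.017, Rivermont 12.446, Pinehurst 3.405, Claybrook 11.133.
Rounding up gives 8, 13, 4, 12 = 37 seats, so the divisor must be adjusted.
With modified divisor 6100: modified quotas Oakdale 6.537, Rivermont 11.595, Pinehurst 3.172, Claybrook 10.372.
Rounding up: Oakdale 7, Rivermont 12, Pinehurst 4, Claybrook 11 (total 34).
Oakdale receives 7.

7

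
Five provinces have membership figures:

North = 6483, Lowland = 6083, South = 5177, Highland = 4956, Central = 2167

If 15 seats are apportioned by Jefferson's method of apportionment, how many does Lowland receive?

4

Standard divisor 24866/15 ≈ 1657.733; standard quotas: North 3.911, Lowland 3.669, South 3.123, Highland 2.990, Central 1.307.
Rounding down gives 3, 3, 3, 2, 1 = 12 seats, so the divisor must be adjusted.
With modified divisor 1400: modified quotas North 4.631, Lowland 4.345, South 3.698, Highland 3.540, Central 1.548.
Rounding down: North 4, Lowland 4, South 3, Highland 3, Central 1 (total 15).
Lowland receives 4.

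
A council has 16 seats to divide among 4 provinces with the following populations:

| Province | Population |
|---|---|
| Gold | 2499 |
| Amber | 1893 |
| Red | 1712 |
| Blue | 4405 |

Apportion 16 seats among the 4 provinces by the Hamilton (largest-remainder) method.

Gold 4; Amber 3; Red 2; Blue 7

Standard divisor: 10509 ÷ 16 ≈ 656.812.
Standard quotas: Gold 3.805, Amber 2.882, Red 2.607, Blue 6.707.
Lower quotas: Gold 3, Amber 2, Red 2, Blue 6 (sum 13, leaving 3 seats).
Remainders in descending order: Amber 0.882, Gold 0.805, Blue 0.707, Red 0.607.
The surplus seats go to Amber, Gold, Blue.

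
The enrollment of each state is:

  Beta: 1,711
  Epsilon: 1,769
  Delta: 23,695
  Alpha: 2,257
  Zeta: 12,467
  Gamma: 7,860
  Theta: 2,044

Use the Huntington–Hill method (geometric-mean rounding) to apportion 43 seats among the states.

With divisor 1214: modified quotas Beta 1.409, Epsilon 1.457, Delta 19.518, Alpha 1.859, Zeta 10.269, Gamma 6.474, Theta 1.684.
Geometric-mean thresholds: Beta √(1·2)=1.414, Epsilon √(1·2)=1.414, Delta √(19·20)=19.494, Alpha √(1·2)=1.414, Zeta √(10·11)=10.488, Gamma √(6·7)=6.481, Theta √(1·2)=1.414.
Each quota rounded against its threshold gives Beta 1, Epsilon 2, Delta 20, Alpha 2, Zeta 10, Gamma 6, Theta 2 (total 43).

Beta: 1, Epsilon: 2, Delta: 20, Alpha: 2, Zeta: 10, Gamma: 6, Theta: 2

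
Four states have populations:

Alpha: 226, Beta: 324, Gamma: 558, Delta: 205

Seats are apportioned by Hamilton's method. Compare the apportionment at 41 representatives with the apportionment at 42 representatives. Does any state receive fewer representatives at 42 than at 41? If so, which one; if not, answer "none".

At 41 seats: Alpha 7, Beta 10, Gamma 18, Delta 6.
At 42 seats: Alpha 7, Beta 10, Gamma 18, Delta 7.
No state's allocation decreased.

none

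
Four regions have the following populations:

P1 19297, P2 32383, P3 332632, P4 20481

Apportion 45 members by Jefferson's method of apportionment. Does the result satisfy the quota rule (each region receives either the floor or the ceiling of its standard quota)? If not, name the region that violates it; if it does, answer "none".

P3

Standard quotas: P1 2.145, P2 3.600, P3 36.978, P4 2.277.
Jefferson allocation: P1 2, P2 3, P3 38, P4 2.
P3 has quota 36.978 (lower 36, upper 37) but receives 38 — outside the quota interval.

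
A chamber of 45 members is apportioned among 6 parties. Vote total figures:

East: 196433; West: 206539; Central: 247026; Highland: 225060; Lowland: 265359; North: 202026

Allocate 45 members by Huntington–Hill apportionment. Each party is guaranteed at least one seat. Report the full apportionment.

With divisor 30193: modified quotas East 6.506, West 6.841, Central 8.182, Highland 7.454, Lowland 8.789, North 6.691.
Geometric-mean thresholds: East √(6·7)=6.481, West √(6·7)=6.481, Central √(8·9)=8.485, Highland √(7·8)=7.483, Lowland √(8·9)=8.485, North √(6·7)=6.481.
Each quota rounded against its threshold gives East 7, West 7, Central 8, Highland 7, Lowland 9, North 7 (total 45).

East=7; West=7; Central=8; Highland=7; Lowland=9; North=7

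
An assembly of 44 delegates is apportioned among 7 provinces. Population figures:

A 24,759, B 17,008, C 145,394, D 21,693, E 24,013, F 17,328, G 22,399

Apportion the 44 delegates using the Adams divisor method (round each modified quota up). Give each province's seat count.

A=4; B=3; C=22; D=4; E=4; F=3; G=4

Standard divisor 272594/44 ≈ 6195.318; standard quotas: A 3.996, B 2.745, C 23.468, D 3.502, E 3.876, F 2.797, G 3.615.
Rounding up gives 4, 3, 24, 4, 4, 3, 4 = 46 seats, so the divisor must be adjusted.
With modified divisor 6800: modified quotas A 3.641, B 2.501, C 21.381, D 3.190, E 3.531, F 2.548, G 3.294.
Rounding up: A 4, B 3, C 22, D 4, E 4, F 3, G 4 (total 44).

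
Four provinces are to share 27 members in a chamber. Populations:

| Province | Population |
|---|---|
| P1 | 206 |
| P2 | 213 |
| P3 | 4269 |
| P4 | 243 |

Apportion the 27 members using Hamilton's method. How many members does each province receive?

Standard divisor: 4931 ÷ 27 ≈ 182.63.
Standard quotas: P1 1.128, P2 1.166, P3 23.375, P4 1.331.
Lower quotas: P1 1, P2 1, P3 23, P4 1 (sum 26, leaving 1 seat).
Remainders in descending order: P3 0.375, P4 0.331, P2 0.166, P1 0.128.
The surplus seat goes to P3.

P1 1, P2 1, P3 24, P4 1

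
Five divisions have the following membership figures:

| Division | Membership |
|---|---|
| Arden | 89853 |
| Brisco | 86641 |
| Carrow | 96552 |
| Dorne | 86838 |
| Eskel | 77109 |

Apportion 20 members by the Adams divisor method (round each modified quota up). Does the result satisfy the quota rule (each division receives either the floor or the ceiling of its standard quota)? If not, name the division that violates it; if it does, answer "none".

none

Standard quotas: Arden 4.112, Brisco 3.965, Carrow 4.419, Dorne 3.974, Eskel 3.529.
Adams allocation: Arden 4, Brisco 4, Carrow 4, Dorne 4, Eskel 4.
Every allocation lies between the lower and upper quota.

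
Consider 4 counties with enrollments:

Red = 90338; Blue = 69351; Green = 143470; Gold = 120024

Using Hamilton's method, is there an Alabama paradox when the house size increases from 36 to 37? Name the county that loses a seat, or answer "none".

none

At 36 seats: Red 8, Blue 6, Green 12, Gold 10.
At 37 seats: Red 8, Blue 6, Green 13, Gold 10.
No county's allocation decreased.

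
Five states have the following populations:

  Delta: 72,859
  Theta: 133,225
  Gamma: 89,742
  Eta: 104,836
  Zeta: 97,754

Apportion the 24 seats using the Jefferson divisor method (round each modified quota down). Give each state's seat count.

Delta: 3, Theta: 7, Gamma: 4, Eta: 5, Zeta: 5

Standard divisor 498416/24 ≈ 20767.333; standard quotas: Delta 3.508, Theta 6.415, Gamma 4.321, Eta 5.048, Zeta 4.707.
Rounding down gives 3, 6, 4, 5, 4 = 22 seats, so the divisor must be adjusted.
With modified divisor 18600: modified quotas Delta 3.917, Theta 7.163, Gamma 4.825, Eta 5.636, Zeta 5.256.
Rounding down: Delta 3, Theta 7, Gamma 4, Eta 5, Zeta 5 (total 24).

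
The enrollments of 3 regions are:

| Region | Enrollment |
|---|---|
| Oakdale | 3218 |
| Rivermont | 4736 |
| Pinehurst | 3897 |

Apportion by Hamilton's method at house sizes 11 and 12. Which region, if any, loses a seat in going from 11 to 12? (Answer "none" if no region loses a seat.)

none

At 11 seats: Oakdale 3, Rivermont 4, Pinehurst 4.
At 12 seats: Oakdale 3, Rivermont 5, Pinehurst 4.
No region's allocation decreased.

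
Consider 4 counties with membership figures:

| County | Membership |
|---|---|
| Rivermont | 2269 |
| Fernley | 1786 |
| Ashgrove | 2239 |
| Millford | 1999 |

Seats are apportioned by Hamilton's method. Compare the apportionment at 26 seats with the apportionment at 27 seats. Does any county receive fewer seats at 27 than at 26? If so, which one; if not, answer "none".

none

At 26 seats: Rivermont 7, Fernley 6, Ashgrove 7, Millford 6.
At 27 seats: Rivermont 7, Fernley 6, Ashgrove 7, Millford 7.
No county's allocation decreased.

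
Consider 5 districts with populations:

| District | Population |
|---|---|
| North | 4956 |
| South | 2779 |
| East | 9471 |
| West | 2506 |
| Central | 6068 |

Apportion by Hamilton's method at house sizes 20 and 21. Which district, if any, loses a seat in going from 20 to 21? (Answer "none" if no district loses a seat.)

At 20 seats: North 4, South 2, East 7, West 2, Central 5.
At 21 seats: North 4, South 2, East 8, West 2, Central 5.
No district's allocation decreased.

none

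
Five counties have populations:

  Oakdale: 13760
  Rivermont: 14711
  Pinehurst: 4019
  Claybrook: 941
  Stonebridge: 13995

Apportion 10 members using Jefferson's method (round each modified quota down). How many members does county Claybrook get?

Standard divisor 47426/10 ≈ 4742.6; standard quotas: Oakdale 2.901, Rivermont 3.102, Pinehurst 0.847, Claybrook 0.198, Stonebridge 2.951.
Rounding down gives 2, 3, 0, 0, 2 = 7 seats, so the divisor must be adjusted.
With modified divisor 3800: modified quotas Oakdale 3.621, Rivermont 3.871, Pinehurst 1.058, Claybrook 0.248, Stonebridge 3.683.
Rounding down: Oakdale 3, Rivermont 3, Pinehurst 1, Claybrook 0, Stonebridge 3 (total 10).
Claybrook receives 0.

0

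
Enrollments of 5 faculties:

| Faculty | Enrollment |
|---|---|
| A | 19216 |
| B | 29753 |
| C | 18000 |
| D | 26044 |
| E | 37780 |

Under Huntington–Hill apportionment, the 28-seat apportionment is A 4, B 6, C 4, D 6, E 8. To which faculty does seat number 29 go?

B

Priority for the next seat is population ÷ (√(s·(s+1))).
Priorities: A 4296.828, B 4590.988, C 4024.922, D 4018.676, E 4452.416.
Highest priority: B.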